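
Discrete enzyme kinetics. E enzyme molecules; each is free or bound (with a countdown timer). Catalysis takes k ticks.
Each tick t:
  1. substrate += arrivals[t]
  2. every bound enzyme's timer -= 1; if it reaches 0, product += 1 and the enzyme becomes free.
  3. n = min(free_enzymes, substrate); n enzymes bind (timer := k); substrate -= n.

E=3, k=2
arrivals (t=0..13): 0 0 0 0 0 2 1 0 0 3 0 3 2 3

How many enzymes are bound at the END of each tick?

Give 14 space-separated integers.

t=0: arr=0 -> substrate=0 bound=0 product=0
t=1: arr=0 -> substrate=0 bound=0 product=0
t=2: arr=0 -> substrate=0 bound=0 product=0
t=3: arr=0 -> substrate=0 bound=0 product=0
t=4: arr=0 -> substrate=0 bound=0 product=0
t=5: arr=2 -> substrate=0 bound=2 product=0
t=6: arr=1 -> substrate=0 bound=3 product=0
t=7: arr=0 -> substrate=0 bound=1 product=2
t=8: arr=0 -> substrate=0 bound=0 product=3
t=9: arr=3 -> substrate=0 bound=3 product=3
t=10: arr=0 -> substrate=0 bound=3 product=3
t=11: arr=3 -> substrate=0 bound=3 product=6
t=12: arr=2 -> substrate=2 bound=3 product=6
t=13: arr=3 -> substrate=2 bound=3 product=9

Answer: 0 0 0 0 0 2 3 1 0 3 3 3 3 3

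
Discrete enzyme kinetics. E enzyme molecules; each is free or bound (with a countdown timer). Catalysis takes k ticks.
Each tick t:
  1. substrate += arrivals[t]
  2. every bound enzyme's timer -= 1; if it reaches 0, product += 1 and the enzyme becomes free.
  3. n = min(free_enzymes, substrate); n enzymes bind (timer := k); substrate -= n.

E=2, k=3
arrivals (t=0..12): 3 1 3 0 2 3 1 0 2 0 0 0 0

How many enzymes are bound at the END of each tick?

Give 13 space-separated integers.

Answer: 2 2 2 2 2 2 2 2 2 2 2 2 2

Derivation:
t=0: arr=3 -> substrate=1 bound=2 product=0
t=1: arr=1 -> substrate=2 bound=2 product=0
t=2: arr=3 -> substrate=5 bound=2 product=0
t=3: arr=0 -> substrate=3 bound=2 product=2
t=4: arr=2 -> substrate=5 bound=2 product=2
t=5: arr=3 -> substrate=8 bound=2 product=2
t=6: arr=1 -> substrate=7 bound=2 product=4
t=7: arr=0 -> substrate=7 bound=2 product=4
t=8: arr=2 -> substrate=9 bound=2 product=4
t=9: arr=0 -> substrate=7 bound=2 product=6
t=10: arr=0 -> substrate=7 bound=2 product=6
t=11: arr=0 -> substrate=7 bound=2 product=6
t=12: arr=0 -> substrate=5 bound=2 product=8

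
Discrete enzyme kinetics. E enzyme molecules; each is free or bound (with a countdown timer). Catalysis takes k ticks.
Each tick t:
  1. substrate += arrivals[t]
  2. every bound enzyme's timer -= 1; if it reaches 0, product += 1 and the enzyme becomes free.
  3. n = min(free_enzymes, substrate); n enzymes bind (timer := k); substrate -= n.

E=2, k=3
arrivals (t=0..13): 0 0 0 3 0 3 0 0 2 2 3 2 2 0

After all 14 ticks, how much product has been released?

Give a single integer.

Answer: 6

Derivation:
t=0: arr=0 -> substrate=0 bound=0 product=0
t=1: arr=0 -> substrate=0 bound=0 product=0
t=2: arr=0 -> substrate=0 bound=0 product=0
t=3: arr=3 -> substrate=1 bound=2 product=0
t=4: arr=0 -> substrate=1 bound=2 product=0
t=5: arr=3 -> substrate=4 bound=2 product=0
t=6: arr=0 -> substrate=2 bound=2 product=2
t=7: arr=0 -> substrate=2 bound=2 product=2
t=8: arr=2 -> substrate=4 bound=2 product=2
t=9: arr=2 -> substrate=4 bound=2 product=4
t=10: arr=3 -> substrate=7 bound=2 product=4
t=11: arr=2 -> substrate=9 bound=2 product=4
t=12: arr=2 -> substrate=9 bound=2 product=6
t=13: arr=0 -> substrate=9 bound=2 product=6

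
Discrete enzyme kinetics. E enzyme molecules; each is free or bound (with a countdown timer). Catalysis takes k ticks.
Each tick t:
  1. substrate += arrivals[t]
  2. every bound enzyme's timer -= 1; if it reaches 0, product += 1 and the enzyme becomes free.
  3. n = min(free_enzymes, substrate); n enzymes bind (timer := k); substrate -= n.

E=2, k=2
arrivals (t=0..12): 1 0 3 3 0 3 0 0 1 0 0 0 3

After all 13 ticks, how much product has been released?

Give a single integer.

t=0: arr=1 -> substrate=0 bound=1 product=0
t=1: arr=0 -> substrate=0 bound=1 product=0
t=2: arr=3 -> substrate=1 bound=2 product=1
t=3: arr=3 -> substrate=4 bound=2 product=1
t=4: arr=0 -> substrate=2 bound=2 product=3
t=5: arr=3 -> substrate=5 bound=2 product=3
t=6: arr=0 -> substrate=3 bound=2 product=5
t=7: arr=0 -> substrate=3 bound=2 product=5
t=8: arr=1 -> substrate=2 bound=2 product=7
t=9: arr=0 -> substrate=2 bound=2 product=7
t=10: arr=0 -> substrate=0 bound=2 product=9
t=11: arr=0 -> substrate=0 bound=2 product=9
t=12: arr=3 -> substrate=1 bound=2 product=11

Answer: 11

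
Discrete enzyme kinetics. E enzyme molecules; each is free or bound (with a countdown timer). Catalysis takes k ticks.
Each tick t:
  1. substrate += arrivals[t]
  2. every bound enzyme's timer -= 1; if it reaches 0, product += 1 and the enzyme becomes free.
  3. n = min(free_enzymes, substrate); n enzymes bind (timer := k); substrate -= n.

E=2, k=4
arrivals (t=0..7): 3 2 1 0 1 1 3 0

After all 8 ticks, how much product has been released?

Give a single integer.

t=0: arr=3 -> substrate=1 bound=2 product=0
t=1: arr=2 -> substrate=3 bound=2 product=0
t=2: arr=1 -> substrate=4 bound=2 product=0
t=3: arr=0 -> substrate=4 bound=2 product=0
t=4: arr=1 -> substrate=3 bound=2 product=2
t=5: arr=1 -> substrate=4 bound=2 product=2
t=6: arr=3 -> substrate=7 bound=2 product=2
t=7: arr=0 -> substrate=7 bound=2 product=2

Answer: 2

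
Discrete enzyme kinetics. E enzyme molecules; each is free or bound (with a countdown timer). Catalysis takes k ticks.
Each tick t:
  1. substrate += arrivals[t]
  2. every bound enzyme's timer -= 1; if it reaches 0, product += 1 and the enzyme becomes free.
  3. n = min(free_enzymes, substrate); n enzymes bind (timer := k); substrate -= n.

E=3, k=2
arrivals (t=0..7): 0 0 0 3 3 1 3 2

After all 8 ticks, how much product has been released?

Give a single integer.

t=0: arr=0 -> substrate=0 bound=0 product=0
t=1: arr=0 -> substrate=0 bound=0 product=0
t=2: arr=0 -> substrate=0 bound=0 product=0
t=3: arr=3 -> substrate=0 bound=3 product=0
t=4: arr=3 -> substrate=3 bound=3 product=0
t=5: arr=1 -> substrate=1 bound=3 product=3
t=6: arr=3 -> substrate=4 bound=3 product=3
t=7: arr=2 -> substrate=3 bound=3 product=6

Answer: 6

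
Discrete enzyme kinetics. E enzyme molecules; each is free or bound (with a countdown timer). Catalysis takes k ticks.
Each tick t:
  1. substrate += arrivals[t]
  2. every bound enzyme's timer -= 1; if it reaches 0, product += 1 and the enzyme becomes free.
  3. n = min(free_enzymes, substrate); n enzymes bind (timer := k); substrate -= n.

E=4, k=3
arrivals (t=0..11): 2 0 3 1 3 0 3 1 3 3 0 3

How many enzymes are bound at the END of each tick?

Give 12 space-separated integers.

t=0: arr=2 -> substrate=0 bound=2 product=0
t=1: arr=0 -> substrate=0 bound=2 product=0
t=2: arr=3 -> substrate=1 bound=4 product=0
t=3: arr=1 -> substrate=0 bound=4 product=2
t=4: arr=3 -> substrate=3 bound=4 product=2
t=5: arr=0 -> substrate=1 bound=4 product=4
t=6: arr=3 -> substrate=2 bound=4 product=6
t=7: arr=1 -> substrate=3 bound=4 product=6
t=8: arr=3 -> substrate=4 bound=4 product=8
t=9: arr=3 -> substrate=5 bound=4 product=10
t=10: arr=0 -> substrate=5 bound=4 product=10
t=11: arr=3 -> substrate=6 bound=4 product=12

Answer: 2 2 4 4 4 4 4 4 4 4 4 4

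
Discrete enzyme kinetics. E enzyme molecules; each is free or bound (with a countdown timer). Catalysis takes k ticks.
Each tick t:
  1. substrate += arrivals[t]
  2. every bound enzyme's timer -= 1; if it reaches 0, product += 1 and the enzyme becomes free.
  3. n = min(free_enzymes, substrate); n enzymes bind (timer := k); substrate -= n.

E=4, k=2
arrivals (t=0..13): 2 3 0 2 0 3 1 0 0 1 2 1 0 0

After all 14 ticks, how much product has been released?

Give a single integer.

t=0: arr=2 -> substrate=0 bound=2 product=0
t=1: arr=3 -> substrate=1 bound=4 product=0
t=2: arr=0 -> substrate=0 bound=3 product=2
t=3: arr=2 -> substrate=0 bound=3 product=4
t=4: arr=0 -> substrate=0 bound=2 product=5
t=5: arr=3 -> substrate=0 bound=3 product=7
t=6: arr=1 -> substrate=0 bound=4 product=7
t=7: arr=0 -> substrate=0 bound=1 product=10
t=8: arr=0 -> substrate=0 bound=0 product=11
t=9: arr=1 -> substrate=0 bound=1 product=11
t=10: arr=2 -> substrate=0 bound=3 product=11
t=11: arr=1 -> substrate=0 bound=3 product=12
t=12: arr=0 -> substrate=0 bound=1 product=14
t=13: arr=0 -> substrate=0 bound=0 product=15

Answer: 15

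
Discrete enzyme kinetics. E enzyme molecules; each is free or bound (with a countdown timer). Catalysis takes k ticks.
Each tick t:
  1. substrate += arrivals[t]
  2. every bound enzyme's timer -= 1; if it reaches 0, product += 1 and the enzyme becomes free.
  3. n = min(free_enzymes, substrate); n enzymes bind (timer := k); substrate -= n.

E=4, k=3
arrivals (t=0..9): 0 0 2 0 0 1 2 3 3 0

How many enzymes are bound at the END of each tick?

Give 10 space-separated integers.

Answer: 0 0 2 2 2 1 3 4 4 4

Derivation:
t=0: arr=0 -> substrate=0 bound=0 product=0
t=1: arr=0 -> substrate=0 bound=0 product=0
t=2: arr=2 -> substrate=0 bound=2 product=0
t=3: arr=0 -> substrate=0 bound=2 product=0
t=4: arr=0 -> substrate=0 bound=2 product=0
t=5: arr=1 -> substrate=0 bound=1 product=2
t=6: arr=2 -> substrate=0 bound=3 product=2
t=7: arr=3 -> substrate=2 bound=4 product=2
t=8: arr=3 -> substrate=4 bound=4 product=3
t=9: arr=0 -> substrate=2 bound=4 product=5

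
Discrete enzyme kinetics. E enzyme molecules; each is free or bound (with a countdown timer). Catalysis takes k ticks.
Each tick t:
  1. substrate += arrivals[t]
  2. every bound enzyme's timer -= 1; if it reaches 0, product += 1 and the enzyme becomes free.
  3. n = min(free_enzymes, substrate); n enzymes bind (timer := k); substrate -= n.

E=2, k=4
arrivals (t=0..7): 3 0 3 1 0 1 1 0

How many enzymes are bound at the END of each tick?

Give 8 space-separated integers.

t=0: arr=3 -> substrate=1 bound=2 product=0
t=1: arr=0 -> substrate=1 bound=2 product=0
t=2: arr=3 -> substrate=4 bound=2 product=0
t=3: arr=1 -> substrate=5 bound=2 product=0
t=4: arr=0 -> substrate=3 bound=2 product=2
t=5: arr=1 -> substrate=4 bound=2 product=2
t=6: arr=1 -> substrate=5 bound=2 product=2
t=7: arr=0 -> substrate=5 bound=2 product=2

Answer: 2 2 2 2 2 2 2 2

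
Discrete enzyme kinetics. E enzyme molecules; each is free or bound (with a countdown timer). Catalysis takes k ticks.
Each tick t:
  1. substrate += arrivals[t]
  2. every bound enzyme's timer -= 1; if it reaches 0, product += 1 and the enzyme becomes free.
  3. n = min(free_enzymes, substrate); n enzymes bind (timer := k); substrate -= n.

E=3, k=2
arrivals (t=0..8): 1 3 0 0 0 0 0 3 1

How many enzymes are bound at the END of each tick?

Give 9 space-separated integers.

t=0: arr=1 -> substrate=0 bound=1 product=0
t=1: arr=3 -> substrate=1 bound=3 product=0
t=2: arr=0 -> substrate=0 bound=3 product=1
t=3: arr=0 -> substrate=0 bound=1 product=3
t=4: arr=0 -> substrate=0 bound=0 product=4
t=5: arr=0 -> substrate=0 bound=0 product=4
t=6: arr=0 -> substrate=0 bound=0 product=4
t=7: arr=3 -> substrate=0 bound=3 product=4
t=8: arr=1 -> substrate=1 bound=3 product=4

Answer: 1 3 3 1 0 0 0 3 3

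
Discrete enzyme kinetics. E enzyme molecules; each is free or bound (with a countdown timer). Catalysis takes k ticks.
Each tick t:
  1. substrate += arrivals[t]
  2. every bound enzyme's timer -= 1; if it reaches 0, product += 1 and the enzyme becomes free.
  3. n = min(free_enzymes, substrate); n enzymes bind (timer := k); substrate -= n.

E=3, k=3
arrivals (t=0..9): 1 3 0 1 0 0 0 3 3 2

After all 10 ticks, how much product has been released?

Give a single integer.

Answer: 5

Derivation:
t=0: arr=1 -> substrate=0 bound=1 product=0
t=1: arr=3 -> substrate=1 bound=3 product=0
t=2: arr=0 -> substrate=1 bound=3 product=0
t=3: arr=1 -> substrate=1 bound=3 product=1
t=4: arr=0 -> substrate=0 bound=2 product=3
t=5: arr=0 -> substrate=0 bound=2 product=3
t=6: arr=0 -> substrate=0 bound=1 product=4
t=7: arr=3 -> substrate=0 bound=3 product=5
t=8: arr=3 -> substrate=3 bound=3 product=5
t=9: arr=2 -> substrate=5 bound=3 product=5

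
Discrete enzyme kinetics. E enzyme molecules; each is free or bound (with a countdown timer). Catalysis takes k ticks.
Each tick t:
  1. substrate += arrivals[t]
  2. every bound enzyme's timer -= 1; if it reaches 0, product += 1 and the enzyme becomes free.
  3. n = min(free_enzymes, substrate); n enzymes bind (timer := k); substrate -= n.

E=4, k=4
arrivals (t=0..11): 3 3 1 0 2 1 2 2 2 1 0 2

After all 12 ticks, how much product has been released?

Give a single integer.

Answer: 8

Derivation:
t=0: arr=3 -> substrate=0 bound=3 product=0
t=1: arr=3 -> substrate=2 bound=4 product=0
t=2: arr=1 -> substrate=3 bound=4 product=0
t=3: arr=0 -> substrate=3 bound=4 product=0
t=4: arr=2 -> substrate=2 bound=4 product=3
t=5: arr=1 -> substrate=2 bound=4 product=4
t=6: arr=2 -> substrate=4 bound=4 product=4
t=7: arr=2 -> substrate=6 bound=4 product=4
t=8: arr=2 -> substrate=5 bound=4 product=7
t=9: arr=1 -> substrate=5 bound=4 product=8
t=10: arr=0 -> substrate=5 bound=4 product=8
t=11: arr=2 -> substrate=7 bound=4 product=8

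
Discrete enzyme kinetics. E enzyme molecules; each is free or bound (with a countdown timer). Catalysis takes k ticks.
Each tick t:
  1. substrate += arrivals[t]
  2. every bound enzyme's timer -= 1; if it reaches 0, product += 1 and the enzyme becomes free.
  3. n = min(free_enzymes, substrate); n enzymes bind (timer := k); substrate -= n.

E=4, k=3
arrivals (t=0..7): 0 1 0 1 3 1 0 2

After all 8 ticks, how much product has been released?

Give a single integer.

t=0: arr=0 -> substrate=0 bound=0 product=0
t=1: arr=1 -> substrate=0 bound=1 product=0
t=2: arr=0 -> substrate=0 bound=1 product=0
t=3: arr=1 -> substrate=0 bound=2 product=0
t=4: arr=3 -> substrate=0 bound=4 product=1
t=5: arr=1 -> substrate=1 bound=4 product=1
t=6: arr=0 -> substrate=0 bound=4 product=2
t=7: arr=2 -> substrate=0 bound=3 product=5

Answer: 5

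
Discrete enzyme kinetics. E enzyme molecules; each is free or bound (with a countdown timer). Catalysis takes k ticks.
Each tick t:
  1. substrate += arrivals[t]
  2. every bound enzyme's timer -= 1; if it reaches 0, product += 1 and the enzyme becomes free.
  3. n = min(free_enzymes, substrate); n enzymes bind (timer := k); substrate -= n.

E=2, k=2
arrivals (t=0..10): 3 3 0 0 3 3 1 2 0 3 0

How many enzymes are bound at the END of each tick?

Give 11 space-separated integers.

Answer: 2 2 2 2 2 2 2 2 2 2 2

Derivation:
t=0: arr=3 -> substrate=1 bound=2 product=0
t=1: arr=3 -> substrate=4 bound=2 product=0
t=2: arr=0 -> substrate=2 bound=2 product=2
t=3: arr=0 -> substrate=2 bound=2 product=2
t=4: arr=3 -> substrate=3 bound=2 product=4
t=5: arr=3 -> substrate=6 bound=2 product=4
t=6: arr=1 -> substrate=5 bound=2 product=6
t=7: arr=2 -> substrate=7 bound=2 product=6
t=8: arr=0 -> substrate=5 bound=2 product=8
t=9: arr=3 -> substrate=8 bound=2 product=8
t=10: arr=0 -> substrate=6 bound=2 product=10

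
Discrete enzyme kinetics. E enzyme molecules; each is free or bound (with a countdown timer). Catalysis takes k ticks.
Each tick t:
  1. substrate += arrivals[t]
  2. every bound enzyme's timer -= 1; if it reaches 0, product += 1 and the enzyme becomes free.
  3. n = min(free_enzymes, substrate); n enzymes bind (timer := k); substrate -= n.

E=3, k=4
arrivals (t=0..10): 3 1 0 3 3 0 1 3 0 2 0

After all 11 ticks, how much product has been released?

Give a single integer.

t=0: arr=3 -> substrate=0 bound=3 product=0
t=1: arr=1 -> substrate=1 bound=3 product=0
t=2: arr=0 -> substrate=1 bound=3 product=0
t=3: arr=3 -> substrate=4 bound=3 product=0
t=4: arr=3 -> substrate=4 bound=3 product=3
t=5: arr=0 -> substrate=4 bound=3 product=3
t=6: arr=1 -> substrate=5 bound=3 product=3
t=7: arr=3 -> substrate=8 bound=3 product=3
t=8: arr=0 -> substrate=5 bound=3 product=6
t=9: arr=2 -> substrate=7 bound=3 product=6
t=10: arr=0 -> substrate=7 bound=3 product=6

Answer: 6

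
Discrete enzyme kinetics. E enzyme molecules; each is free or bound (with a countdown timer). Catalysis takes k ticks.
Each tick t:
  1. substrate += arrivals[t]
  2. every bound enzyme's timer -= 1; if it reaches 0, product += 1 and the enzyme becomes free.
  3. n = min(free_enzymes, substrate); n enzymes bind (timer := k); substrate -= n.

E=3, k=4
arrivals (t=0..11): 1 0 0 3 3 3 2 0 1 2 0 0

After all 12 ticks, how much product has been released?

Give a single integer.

Answer: 6

Derivation:
t=0: arr=1 -> substrate=0 bound=1 product=0
t=1: arr=0 -> substrate=0 bound=1 product=0
t=2: arr=0 -> substrate=0 bound=1 product=0
t=3: arr=3 -> substrate=1 bound=3 product=0
t=4: arr=3 -> substrate=3 bound=3 product=1
t=5: arr=3 -> substrate=6 bound=3 product=1
t=6: arr=2 -> substrate=8 bound=3 product=1
t=7: arr=0 -> substrate=6 bound=3 product=3
t=8: arr=1 -> substrate=6 bound=3 product=4
t=9: arr=2 -> substrate=8 bound=3 product=4
t=10: arr=0 -> substrate=8 bound=3 product=4
t=11: arr=0 -> substrate=6 bound=3 product=6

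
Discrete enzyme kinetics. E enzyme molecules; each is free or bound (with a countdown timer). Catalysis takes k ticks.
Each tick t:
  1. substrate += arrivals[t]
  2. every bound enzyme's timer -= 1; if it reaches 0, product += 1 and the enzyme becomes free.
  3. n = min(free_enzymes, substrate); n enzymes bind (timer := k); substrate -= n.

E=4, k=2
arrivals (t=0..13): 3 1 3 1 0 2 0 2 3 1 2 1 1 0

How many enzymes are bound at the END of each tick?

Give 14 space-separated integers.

Answer: 3 4 4 4 1 2 2 2 4 4 4 3 2 1

Derivation:
t=0: arr=3 -> substrate=0 bound=3 product=0
t=1: arr=1 -> substrate=0 bound=4 product=0
t=2: arr=3 -> substrate=0 bound=4 product=3
t=3: arr=1 -> substrate=0 bound=4 product=4
t=4: arr=0 -> substrate=0 bound=1 product=7
t=5: arr=2 -> substrate=0 bound=2 product=8
t=6: arr=0 -> substrate=0 bound=2 product=8
t=7: arr=2 -> substrate=0 bound=2 product=10
t=8: arr=3 -> substrate=1 bound=4 product=10
t=9: arr=1 -> substrate=0 bound=4 product=12
t=10: arr=2 -> substrate=0 bound=4 product=14
t=11: arr=1 -> substrate=0 bound=3 product=16
t=12: arr=1 -> substrate=0 bound=2 product=18
t=13: arr=0 -> substrate=0 bound=1 product=19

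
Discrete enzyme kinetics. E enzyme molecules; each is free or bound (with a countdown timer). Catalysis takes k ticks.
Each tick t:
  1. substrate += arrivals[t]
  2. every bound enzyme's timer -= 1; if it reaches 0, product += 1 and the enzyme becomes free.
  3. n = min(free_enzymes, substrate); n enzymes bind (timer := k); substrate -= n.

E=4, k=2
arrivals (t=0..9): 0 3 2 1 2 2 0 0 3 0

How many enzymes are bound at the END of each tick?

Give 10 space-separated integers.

t=0: arr=0 -> substrate=0 bound=0 product=0
t=1: arr=3 -> substrate=0 bound=3 product=0
t=2: arr=2 -> substrate=1 bound=4 product=0
t=3: arr=1 -> substrate=0 bound=3 product=3
t=4: arr=2 -> substrate=0 bound=4 product=4
t=5: arr=2 -> substrate=0 bound=4 product=6
t=6: arr=0 -> substrate=0 bound=2 product=8
t=7: arr=0 -> substrate=0 bound=0 product=10
t=8: arr=3 -> substrate=0 bound=3 product=10
t=9: arr=0 -> substrate=0 bound=3 product=10

Answer: 0 3 4 3 4 4 2 0 3 3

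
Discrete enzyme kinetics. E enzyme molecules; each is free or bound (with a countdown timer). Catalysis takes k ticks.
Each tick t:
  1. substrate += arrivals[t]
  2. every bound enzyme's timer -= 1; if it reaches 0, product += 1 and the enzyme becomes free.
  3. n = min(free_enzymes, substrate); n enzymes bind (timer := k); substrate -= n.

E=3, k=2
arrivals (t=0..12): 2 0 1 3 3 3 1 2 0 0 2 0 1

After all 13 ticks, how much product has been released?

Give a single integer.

Answer: 15

Derivation:
t=0: arr=2 -> substrate=0 bound=2 product=0
t=1: arr=0 -> substrate=0 bound=2 product=0
t=2: arr=1 -> substrate=0 bound=1 product=2
t=3: arr=3 -> substrate=1 bound=3 product=2
t=4: arr=3 -> substrate=3 bound=3 product=3
t=5: arr=3 -> substrate=4 bound=3 product=5
t=6: arr=1 -> substrate=4 bound=3 product=6
t=7: arr=2 -> substrate=4 bound=3 product=8
t=8: arr=0 -> substrate=3 bound=3 product=9
t=9: arr=0 -> substrate=1 bound=3 product=11
t=10: arr=2 -> substrate=2 bound=3 product=12
t=11: arr=0 -> substrate=0 bound=3 product=14
t=12: arr=1 -> substrate=0 bound=3 product=15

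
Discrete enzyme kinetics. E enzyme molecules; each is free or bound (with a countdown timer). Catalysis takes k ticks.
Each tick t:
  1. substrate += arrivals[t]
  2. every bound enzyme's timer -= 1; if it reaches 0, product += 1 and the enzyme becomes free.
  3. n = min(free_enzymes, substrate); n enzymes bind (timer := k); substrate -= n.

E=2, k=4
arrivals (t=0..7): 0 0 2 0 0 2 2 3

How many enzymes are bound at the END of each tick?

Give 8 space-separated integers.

Answer: 0 0 2 2 2 2 2 2

Derivation:
t=0: arr=0 -> substrate=0 bound=0 product=0
t=1: arr=0 -> substrate=0 bound=0 product=0
t=2: arr=2 -> substrate=0 bound=2 product=0
t=3: arr=0 -> substrate=0 bound=2 product=0
t=4: arr=0 -> substrate=0 bound=2 product=0
t=5: arr=2 -> substrate=2 bound=2 product=0
t=6: arr=2 -> substrate=2 bound=2 product=2
t=7: arr=3 -> substrate=5 bound=2 product=2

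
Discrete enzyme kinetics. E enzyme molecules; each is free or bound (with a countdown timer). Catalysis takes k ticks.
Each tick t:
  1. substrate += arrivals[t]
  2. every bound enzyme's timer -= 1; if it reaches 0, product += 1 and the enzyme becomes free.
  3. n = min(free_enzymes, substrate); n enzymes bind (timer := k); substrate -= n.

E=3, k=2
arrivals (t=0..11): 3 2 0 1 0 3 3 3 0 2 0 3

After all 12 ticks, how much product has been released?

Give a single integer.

t=0: arr=3 -> substrate=0 bound=3 product=0
t=1: arr=2 -> substrate=2 bound=3 product=0
t=2: arr=0 -> substrate=0 bound=2 product=3
t=3: arr=1 -> substrate=0 bound=3 product=3
t=4: arr=0 -> substrate=0 bound=1 product=5
t=5: arr=3 -> substrate=0 bound=3 product=6
t=6: arr=3 -> substrate=3 bound=3 product=6
t=7: arr=3 -> substrate=3 bound=3 product=9
t=8: arr=0 -> substrate=3 bound=3 product=9
t=9: arr=2 -> substrate=2 bound=3 product=12
t=10: arr=0 -> substrate=2 bound=3 product=12
t=11: arr=3 -> substrate=2 bound=3 product=15

Answer: 15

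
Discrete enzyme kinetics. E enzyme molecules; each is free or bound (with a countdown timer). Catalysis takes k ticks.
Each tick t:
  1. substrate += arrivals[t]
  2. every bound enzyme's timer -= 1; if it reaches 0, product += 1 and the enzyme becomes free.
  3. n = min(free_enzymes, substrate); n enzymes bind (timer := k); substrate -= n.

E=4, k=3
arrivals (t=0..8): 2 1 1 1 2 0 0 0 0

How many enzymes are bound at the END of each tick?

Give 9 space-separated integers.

Answer: 2 3 4 3 4 3 2 0 0

Derivation:
t=0: arr=2 -> substrate=0 bound=2 product=0
t=1: arr=1 -> substrate=0 bound=3 product=0
t=2: arr=1 -> substrate=0 bound=4 product=0
t=3: arr=1 -> substrate=0 bound=3 product=2
t=4: arr=2 -> substrate=0 bound=4 product=3
t=5: arr=0 -> substrate=0 bound=3 product=4
t=6: arr=0 -> substrate=0 bound=2 product=5
t=7: arr=0 -> substrate=0 bound=0 product=7
t=8: arr=0 -> substrate=0 bound=0 product=7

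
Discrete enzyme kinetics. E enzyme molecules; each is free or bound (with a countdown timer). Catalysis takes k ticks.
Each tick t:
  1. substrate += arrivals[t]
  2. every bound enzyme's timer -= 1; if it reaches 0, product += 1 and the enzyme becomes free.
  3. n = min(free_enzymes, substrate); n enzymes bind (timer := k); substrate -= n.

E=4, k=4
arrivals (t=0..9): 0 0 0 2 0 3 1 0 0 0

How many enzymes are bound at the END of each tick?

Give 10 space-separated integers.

Answer: 0 0 0 2 2 4 4 4 4 2

Derivation:
t=0: arr=0 -> substrate=0 bound=0 product=0
t=1: arr=0 -> substrate=0 bound=0 product=0
t=2: arr=0 -> substrate=0 bound=0 product=0
t=3: arr=2 -> substrate=0 bound=2 product=0
t=4: arr=0 -> substrate=0 bound=2 product=0
t=5: arr=3 -> substrate=1 bound=4 product=0
t=6: arr=1 -> substrate=2 bound=4 product=0
t=7: arr=0 -> substrate=0 bound=4 product=2
t=8: arr=0 -> substrate=0 bound=4 product=2
t=9: arr=0 -> substrate=0 bound=2 product=4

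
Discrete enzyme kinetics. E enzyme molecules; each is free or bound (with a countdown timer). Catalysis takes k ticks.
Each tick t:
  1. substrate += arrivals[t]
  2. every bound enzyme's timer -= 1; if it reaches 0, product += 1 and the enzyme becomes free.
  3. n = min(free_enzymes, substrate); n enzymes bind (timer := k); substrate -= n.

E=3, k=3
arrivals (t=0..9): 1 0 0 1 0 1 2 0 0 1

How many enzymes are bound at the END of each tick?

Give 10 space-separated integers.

t=0: arr=1 -> substrate=0 bound=1 product=0
t=1: arr=0 -> substrate=0 bound=1 product=0
t=2: arr=0 -> substrate=0 bound=1 product=0
t=3: arr=1 -> substrate=0 bound=1 product=1
t=4: arr=0 -> substrate=0 bound=1 product=1
t=5: arr=1 -> substrate=0 bound=2 product=1
t=6: arr=2 -> substrate=0 bound=3 product=2
t=7: arr=0 -> substrate=0 bound=3 product=2
t=8: arr=0 -> substrate=0 bound=2 product=3
t=9: arr=1 -> substrate=0 bound=1 product=5

Answer: 1 1 1 1 1 2 3 3 2 1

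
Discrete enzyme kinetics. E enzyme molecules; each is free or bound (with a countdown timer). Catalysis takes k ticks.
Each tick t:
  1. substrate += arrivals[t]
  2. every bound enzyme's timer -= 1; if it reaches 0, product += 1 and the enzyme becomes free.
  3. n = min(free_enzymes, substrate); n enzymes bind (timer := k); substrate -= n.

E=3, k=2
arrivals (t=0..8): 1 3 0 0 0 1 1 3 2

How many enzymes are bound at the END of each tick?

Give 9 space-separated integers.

Answer: 1 3 3 1 0 1 2 3 3

Derivation:
t=0: arr=1 -> substrate=0 bound=1 product=0
t=1: arr=3 -> substrate=1 bound=3 product=0
t=2: arr=0 -> substrate=0 bound=3 product=1
t=3: arr=0 -> substrate=0 bound=1 product=3
t=4: arr=0 -> substrate=0 bound=0 product=4
t=5: arr=1 -> substrate=0 bound=1 product=4
t=6: arr=1 -> substrate=0 bound=2 product=4
t=7: arr=3 -> substrate=1 bound=3 product=5
t=8: arr=2 -> substrate=2 bound=3 product=6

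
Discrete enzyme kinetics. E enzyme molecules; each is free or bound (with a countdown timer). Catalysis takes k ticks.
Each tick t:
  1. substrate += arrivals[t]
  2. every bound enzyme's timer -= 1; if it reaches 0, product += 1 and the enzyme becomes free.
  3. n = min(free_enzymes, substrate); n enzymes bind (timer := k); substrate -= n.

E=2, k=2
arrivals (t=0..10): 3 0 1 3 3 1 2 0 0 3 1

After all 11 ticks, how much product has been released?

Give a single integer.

Answer: 10

Derivation:
t=0: arr=3 -> substrate=1 bound=2 product=0
t=1: arr=0 -> substrate=1 bound=2 product=0
t=2: arr=1 -> substrate=0 bound=2 product=2
t=3: arr=3 -> substrate=3 bound=2 product=2
t=4: arr=3 -> substrate=4 bound=2 product=4
t=5: arr=1 -> substrate=5 bound=2 product=4
t=6: arr=2 -> substrate=5 bound=2 product=6
t=7: arr=0 -> substrate=5 bound=2 product=6
t=8: arr=0 -> substrate=3 bound=2 product=8
t=9: arr=3 -> substrate=6 bound=2 product=8
t=10: arr=1 -> substrate=5 bound=2 product=10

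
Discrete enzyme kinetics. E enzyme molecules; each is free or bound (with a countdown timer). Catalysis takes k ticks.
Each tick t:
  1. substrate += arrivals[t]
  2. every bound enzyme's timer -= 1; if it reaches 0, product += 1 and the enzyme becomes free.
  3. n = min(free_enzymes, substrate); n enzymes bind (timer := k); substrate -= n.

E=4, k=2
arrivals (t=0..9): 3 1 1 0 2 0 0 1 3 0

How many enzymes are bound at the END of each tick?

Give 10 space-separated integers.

Answer: 3 4 2 1 2 2 0 1 4 3

Derivation:
t=0: arr=3 -> substrate=0 bound=3 product=0
t=1: arr=1 -> substrate=0 bound=4 product=0
t=2: arr=1 -> substrate=0 bound=2 product=3
t=3: arr=0 -> substrate=0 bound=1 product=4
t=4: arr=2 -> substrate=0 bound=2 product=5
t=5: arr=0 -> substrate=0 bound=2 product=5
t=6: arr=0 -> substrate=0 bound=0 product=7
t=7: arr=1 -> substrate=0 bound=1 product=7
t=8: arr=3 -> substrate=0 bound=4 product=7
t=9: arr=0 -> substrate=0 bound=3 product=8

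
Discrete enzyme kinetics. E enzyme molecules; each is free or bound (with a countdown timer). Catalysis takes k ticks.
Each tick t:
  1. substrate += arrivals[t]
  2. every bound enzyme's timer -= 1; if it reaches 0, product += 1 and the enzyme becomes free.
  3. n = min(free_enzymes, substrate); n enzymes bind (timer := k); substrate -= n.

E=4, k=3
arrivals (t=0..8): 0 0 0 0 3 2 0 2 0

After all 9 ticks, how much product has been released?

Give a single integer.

t=0: arr=0 -> substrate=0 bound=0 product=0
t=1: arr=0 -> substrate=0 bound=0 product=0
t=2: arr=0 -> substrate=0 bound=0 product=0
t=3: arr=0 -> substrate=0 bound=0 product=0
t=4: arr=3 -> substrate=0 bound=3 product=0
t=5: arr=2 -> substrate=1 bound=4 product=0
t=6: arr=0 -> substrate=1 bound=4 product=0
t=7: arr=2 -> substrate=0 bound=4 product=3
t=8: arr=0 -> substrate=0 bound=3 product=4

Answer: 4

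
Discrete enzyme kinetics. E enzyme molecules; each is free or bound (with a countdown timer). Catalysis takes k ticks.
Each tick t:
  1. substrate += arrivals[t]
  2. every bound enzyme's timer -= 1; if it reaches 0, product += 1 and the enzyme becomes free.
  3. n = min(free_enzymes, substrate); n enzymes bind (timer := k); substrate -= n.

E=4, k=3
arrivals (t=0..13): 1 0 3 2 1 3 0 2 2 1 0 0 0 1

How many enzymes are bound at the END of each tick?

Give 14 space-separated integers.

Answer: 1 1 4 4 4 4 4 4 4 4 4 3 2 3

Derivation:
t=0: arr=1 -> substrate=0 bound=1 product=0
t=1: arr=0 -> substrate=0 bound=1 product=0
t=2: arr=3 -> substrate=0 bound=4 product=0
t=3: arr=2 -> substrate=1 bound=4 product=1
t=4: arr=1 -> substrate=2 bound=4 product=1
t=5: arr=3 -> substrate=2 bound=4 product=4
t=6: arr=0 -> substrate=1 bound=4 product=5
t=7: arr=2 -> substrate=3 bound=4 product=5
t=8: arr=2 -> substrate=2 bound=4 product=8
t=9: arr=1 -> substrate=2 bound=4 product=9
t=10: arr=0 -> substrate=2 bound=4 product=9
t=11: arr=0 -> substrate=0 bound=3 product=12
t=12: arr=0 -> substrate=0 bound=2 product=13
t=13: arr=1 -> substrate=0 bound=3 product=13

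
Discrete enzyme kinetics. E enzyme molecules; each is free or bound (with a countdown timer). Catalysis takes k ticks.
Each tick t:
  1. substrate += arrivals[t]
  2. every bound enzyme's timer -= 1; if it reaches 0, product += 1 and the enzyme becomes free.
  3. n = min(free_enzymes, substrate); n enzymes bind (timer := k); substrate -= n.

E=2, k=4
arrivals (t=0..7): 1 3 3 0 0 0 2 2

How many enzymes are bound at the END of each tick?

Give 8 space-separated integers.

t=0: arr=1 -> substrate=0 bound=1 product=0
t=1: arr=3 -> substrate=2 bound=2 product=0
t=2: arr=3 -> substrate=5 bound=2 product=0
t=3: arr=0 -> substrate=5 bound=2 product=0
t=4: arr=0 -> substrate=4 bound=2 product=1
t=5: arr=0 -> substrate=3 bound=2 product=2
t=6: arr=2 -> substrate=5 bound=2 product=2
t=7: arr=2 -> substrate=7 bound=2 product=2

Answer: 1 2 2 2 2 2 2 2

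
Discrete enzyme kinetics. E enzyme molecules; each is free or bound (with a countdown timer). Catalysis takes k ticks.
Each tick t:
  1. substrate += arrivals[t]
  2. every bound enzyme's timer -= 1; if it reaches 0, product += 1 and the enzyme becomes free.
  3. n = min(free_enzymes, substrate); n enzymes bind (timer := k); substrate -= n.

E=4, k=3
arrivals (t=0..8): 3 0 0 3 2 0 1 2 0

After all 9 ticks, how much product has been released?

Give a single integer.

Answer: 7

Derivation:
t=0: arr=3 -> substrate=0 bound=3 product=0
t=1: arr=0 -> substrate=0 bound=3 product=0
t=2: arr=0 -> substrate=0 bound=3 product=0
t=3: arr=3 -> substrate=0 bound=3 product=3
t=4: arr=2 -> substrate=1 bound=4 product=3
t=5: arr=0 -> substrate=1 bound=4 product=3
t=6: arr=1 -> substrate=0 bound=3 product=6
t=7: arr=2 -> substrate=0 bound=4 product=7
t=8: arr=0 -> substrate=0 bound=4 product=7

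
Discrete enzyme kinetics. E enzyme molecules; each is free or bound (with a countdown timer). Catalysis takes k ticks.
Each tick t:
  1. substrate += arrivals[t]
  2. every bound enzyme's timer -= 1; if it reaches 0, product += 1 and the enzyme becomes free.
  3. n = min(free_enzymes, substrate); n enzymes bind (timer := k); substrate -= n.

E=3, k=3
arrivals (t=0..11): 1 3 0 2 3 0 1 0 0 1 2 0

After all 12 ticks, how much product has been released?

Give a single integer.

Answer: 9

Derivation:
t=0: arr=1 -> substrate=0 bound=1 product=0
t=1: arr=3 -> substrate=1 bound=3 product=0
t=2: arr=0 -> substrate=1 bound=3 product=0
t=3: arr=2 -> substrate=2 bound=3 product=1
t=4: arr=3 -> substrate=3 bound=3 product=3
t=5: arr=0 -> substrate=3 bound=3 product=3
t=6: arr=1 -> substrate=3 bound=3 product=4
t=7: arr=0 -> substrate=1 bound=3 product=6
t=8: arr=0 -> substrate=1 bound=3 product=6
t=9: arr=1 -> substrate=1 bound=3 product=7
t=10: arr=2 -> substrate=1 bound=3 product=9
t=11: arr=0 -> substrate=1 bound=3 product=9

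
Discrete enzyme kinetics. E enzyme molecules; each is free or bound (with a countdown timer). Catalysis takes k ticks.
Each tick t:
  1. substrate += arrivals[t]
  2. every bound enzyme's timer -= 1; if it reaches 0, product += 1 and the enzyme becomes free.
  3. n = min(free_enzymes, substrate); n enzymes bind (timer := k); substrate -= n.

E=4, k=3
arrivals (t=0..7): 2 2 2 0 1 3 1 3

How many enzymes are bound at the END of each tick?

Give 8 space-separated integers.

t=0: arr=2 -> substrate=0 bound=2 product=0
t=1: arr=2 -> substrate=0 bound=4 product=0
t=2: arr=2 -> substrate=2 bound=4 product=0
t=3: arr=0 -> substrate=0 bound=4 product=2
t=4: arr=1 -> substrate=0 bound=3 product=4
t=5: arr=3 -> substrate=2 bound=4 product=4
t=6: arr=1 -> substrate=1 bound=4 product=6
t=7: arr=3 -> substrate=3 bound=4 product=7

Answer: 2 4 4 4 3 4 4 4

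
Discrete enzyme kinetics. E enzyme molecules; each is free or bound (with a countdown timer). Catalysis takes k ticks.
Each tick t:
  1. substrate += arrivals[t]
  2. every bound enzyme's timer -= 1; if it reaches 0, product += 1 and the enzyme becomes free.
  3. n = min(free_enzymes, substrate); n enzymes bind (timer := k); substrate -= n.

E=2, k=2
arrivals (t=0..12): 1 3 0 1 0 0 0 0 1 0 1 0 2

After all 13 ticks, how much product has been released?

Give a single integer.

Answer: 7

Derivation:
t=0: arr=1 -> substrate=0 bound=1 product=0
t=1: arr=3 -> substrate=2 bound=2 product=0
t=2: arr=0 -> substrate=1 bound=2 product=1
t=3: arr=1 -> substrate=1 bound=2 product=2
t=4: arr=0 -> substrate=0 bound=2 product=3
t=5: arr=0 -> substrate=0 bound=1 product=4
t=6: arr=0 -> substrate=0 bound=0 product=5
t=7: arr=0 -> substrate=0 bound=0 product=5
t=8: arr=1 -> substrate=0 bound=1 product=5
t=9: arr=0 -> substrate=0 bound=1 product=5
t=10: arr=1 -> substrate=0 bound=1 product=6
t=11: arr=0 -> substrate=0 bound=1 product=6
t=12: arr=2 -> substrate=0 bound=2 product=7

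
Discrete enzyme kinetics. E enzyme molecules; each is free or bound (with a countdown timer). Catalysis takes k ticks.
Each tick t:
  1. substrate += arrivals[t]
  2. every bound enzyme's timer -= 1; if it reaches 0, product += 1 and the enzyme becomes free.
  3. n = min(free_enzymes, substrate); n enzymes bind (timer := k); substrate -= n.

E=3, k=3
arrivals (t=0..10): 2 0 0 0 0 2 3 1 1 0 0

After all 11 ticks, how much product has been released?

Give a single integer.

t=0: arr=2 -> substrate=0 bound=2 product=0
t=1: arr=0 -> substrate=0 bound=2 product=0
t=2: arr=0 -> substrate=0 bound=2 product=0
t=3: arr=0 -> substrate=0 bound=0 product=2
t=4: arr=0 -> substrate=0 bound=0 product=2
t=5: arr=2 -> substrate=0 bound=2 product=2
t=6: arr=3 -> substrate=2 bound=3 product=2
t=7: arr=1 -> substrate=3 bound=3 product=2
t=8: arr=1 -> substrate=2 bound=3 product=4
t=9: arr=0 -> substrate=1 bound=3 product=5
t=10: arr=0 -> substrate=1 bound=3 product=5

Answer: 5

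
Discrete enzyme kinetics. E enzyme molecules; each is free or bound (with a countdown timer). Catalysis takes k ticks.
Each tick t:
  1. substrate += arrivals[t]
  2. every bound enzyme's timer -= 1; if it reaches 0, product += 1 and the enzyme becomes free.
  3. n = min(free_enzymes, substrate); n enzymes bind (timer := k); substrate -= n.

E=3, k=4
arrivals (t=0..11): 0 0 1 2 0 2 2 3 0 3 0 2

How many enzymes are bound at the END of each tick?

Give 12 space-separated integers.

t=0: arr=0 -> substrate=0 bound=0 product=0
t=1: arr=0 -> substrate=0 bound=0 product=0
t=2: arr=1 -> substrate=0 bound=1 product=0
t=3: arr=2 -> substrate=0 bound=3 product=0
t=4: arr=0 -> substrate=0 bound=3 product=0
t=5: arr=2 -> substrate=2 bound=3 product=0
t=6: arr=2 -> substrate=3 bound=3 product=1
t=7: arr=3 -> substrate=4 bound=3 product=3
t=8: arr=0 -> substrate=4 bound=3 product=3
t=9: arr=3 -> substrate=7 bound=3 product=3
t=10: arr=0 -> substrate=6 bound=3 product=4
t=11: arr=2 -> substrate=6 bound=3 product=6

Answer: 0 0 1 3 3 3 3 3 3 3 3 3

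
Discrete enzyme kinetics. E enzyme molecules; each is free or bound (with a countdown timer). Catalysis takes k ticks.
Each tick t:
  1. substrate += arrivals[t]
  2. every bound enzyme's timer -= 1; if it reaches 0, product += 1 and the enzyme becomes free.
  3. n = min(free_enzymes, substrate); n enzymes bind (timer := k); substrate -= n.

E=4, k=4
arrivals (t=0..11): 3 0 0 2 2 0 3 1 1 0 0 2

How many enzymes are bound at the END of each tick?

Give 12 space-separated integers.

Answer: 3 3 3 4 4 4 4 4 4 4 4 4

Derivation:
t=0: arr=3 -> substrate=0 bound=3 product=0
t=1: arr=0 -> substrate=0 bound=3 product=0
t=2: arr=0 -> substrate=0 bound=3 product=0
t=3: arr=2 -> substrate=1 bound=4 product=0
t=4: arr=2 -> substrate=0 bound=4 product=3
t=5: arr=0 -> substrate=0 bound=4 product=3
t=6: arr=3 -> substrate=3 bound=4 product=3
t=7: arr=1 -> substrate=3 bound=4 product=4
t=8: arr=1 -> substrate=1 bound=4 product=7
t=9: arr=0 -> substrate=1 bound=4 product=7
t=10: arr=0 -> substrate=1 bound=4 product=7
t=11: arr=2 -> substrate=2 bound=4 product=8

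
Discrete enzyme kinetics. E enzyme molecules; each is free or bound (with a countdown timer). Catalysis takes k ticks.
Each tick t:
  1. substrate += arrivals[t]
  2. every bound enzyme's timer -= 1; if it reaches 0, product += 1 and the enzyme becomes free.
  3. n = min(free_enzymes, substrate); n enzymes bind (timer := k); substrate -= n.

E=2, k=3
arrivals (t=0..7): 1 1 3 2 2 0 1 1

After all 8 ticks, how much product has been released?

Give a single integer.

Answer: 4

Derivation:
t=0: arr=1 -> substrate=0 bound=1 product=0
t=1: arr=1 -> substrate=0 bound=2 product=0
t=2: arr=3 -> substrate=3 bound=2 product=0
t=3: arr=2 -> substrate=4 bound=2 product=1
t=4: arr=2 -> substrate=5 bound=2 product=2
t=5: arr=0 -> substrate=5 bound=2 product=2
t=6: arr=1 -> substrate=5 bound=2 product=3
t=7: arr=1 -> substrate=5 bound=2 product=4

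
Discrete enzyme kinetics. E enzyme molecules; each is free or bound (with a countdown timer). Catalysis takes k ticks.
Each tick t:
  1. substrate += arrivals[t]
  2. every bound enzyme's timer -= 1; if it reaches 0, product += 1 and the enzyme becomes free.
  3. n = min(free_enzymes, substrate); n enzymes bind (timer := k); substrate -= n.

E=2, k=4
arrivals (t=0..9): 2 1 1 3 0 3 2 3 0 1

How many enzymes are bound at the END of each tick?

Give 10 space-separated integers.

t=0: arr=2 -> substrate=0 bound=2 product=0
t=1: arr=1 -> substrate=1 bound=2 product=0
t=2: arr=1 -> substrate=2 bound=2 product=0
t=3: arr=3 -> substrate=5 bound=2 product=0
t=4: arr=0 -> substrate=3 bound=2 product=2
t=5: arr=3 -> substrate=6 bound=2 product=2
t=6: arr=2 -> substrate=8 bound=2 product=2
t=7: arr=3 -> substrate=11 bound=2 product=2
t=8: arr=0 -> substrate=9 bound=2 product=4
t=9: arr=1 -> substrate=10 bound=2 product=4

Answer: 2 2 2 2 2 2 2 2 2 2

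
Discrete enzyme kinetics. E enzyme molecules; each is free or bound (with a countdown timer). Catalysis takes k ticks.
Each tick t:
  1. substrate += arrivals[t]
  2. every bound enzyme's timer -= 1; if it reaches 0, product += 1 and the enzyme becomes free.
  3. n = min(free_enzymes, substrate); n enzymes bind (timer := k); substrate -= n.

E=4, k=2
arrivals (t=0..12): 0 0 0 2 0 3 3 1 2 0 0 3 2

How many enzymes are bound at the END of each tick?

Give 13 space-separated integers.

Answer: 0 0 0 2 2 3 4 4 4 2 1 3 4

Derivation:
t=0: arr=0 -> substrate=0 bound=0 product=0
t=1: arr=0 -> substrate=0 bound=0 product=0
t=2: arr=0 -> substrate=0 bound=0 product=0
t=3: arr=2 -> substrate=0 bound=2 product=0
t=4: arr=0 -> substrate=0 bound=2 product=0
t=5: arr=3 -> substrate=0 bound=3 product=2
t=6: arr=3 -> substrate=2 bound=4 product=2
t=7: arr=1 -> substrate=0 bound=4 product=5
t=8: arr=2 -> substrate=1 bound=4 product=6
t=9: arr=0 -> substrate=0 bound=2 product=9
t=10: arr=0 -> substrate=0 bound=1 product=10
t=11: arr=3 -> substrate=0 bound=3 product=11
t=12: arr=2 -> substrate=1 bound=4 product=11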